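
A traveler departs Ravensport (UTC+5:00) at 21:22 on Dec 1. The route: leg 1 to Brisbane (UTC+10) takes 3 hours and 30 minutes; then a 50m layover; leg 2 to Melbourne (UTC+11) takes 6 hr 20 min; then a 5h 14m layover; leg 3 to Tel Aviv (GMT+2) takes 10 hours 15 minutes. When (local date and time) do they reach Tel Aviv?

Convert departure to UTC: 21:22 − 5:00 = 16:22 UTC on Dec 1.
Add 3 hours and 30 minutes leg 1 → 19:52 UTC.
Add 50 minutes layover in Brisbane → 20:42 UTC.
Add 6 hours 20 minutes leg 2 → 03:02 UTC (Dec 2).
Add 5 hours 14 minutes layover in Melbourne → 08:16 UTC.
Add 10 hours 15 minutes leg 3 → 18:31 UTC.
Tel Aviv is UTC+2:00, so local arrival = 18:31 + 2:00 = 20:31 on Dec 2.

20:31 on Dec 2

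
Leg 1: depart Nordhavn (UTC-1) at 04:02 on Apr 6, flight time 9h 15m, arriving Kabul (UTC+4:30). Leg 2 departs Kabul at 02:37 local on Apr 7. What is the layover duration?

7 hours 50 minutes

Convert departure to UTC: 04:02 + 1:00 = 05:02 UTC on Apr 6.
Add 9 hours and 15 minutes flight time → 14:17 UTC.
Kabul is UTC+4:30, so local arrival = 14:17 + 4:30 = 18:47 on Apr 6.
Layover = 02:37 − 18:47 (+1 day) = 7 hours 50 minutes.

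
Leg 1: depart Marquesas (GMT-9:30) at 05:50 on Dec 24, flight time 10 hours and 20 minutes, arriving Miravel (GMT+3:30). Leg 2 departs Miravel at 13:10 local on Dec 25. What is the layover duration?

Convert departure to UTC: 05:50 + 9:30 = 15:20 UTC on Dec 24.
Add 10 hours 20 minutes flight time → 01:40 UTC (Dec 25).
Miravel is UTC+3:30, so local arrival = 01:40 + 3:30 = 05:10 on Dec 25.
Layover = 13:10 − 05:10 = 8 hours.

8 hours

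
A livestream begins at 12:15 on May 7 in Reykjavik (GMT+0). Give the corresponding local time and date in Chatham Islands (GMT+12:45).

01:00 on May 8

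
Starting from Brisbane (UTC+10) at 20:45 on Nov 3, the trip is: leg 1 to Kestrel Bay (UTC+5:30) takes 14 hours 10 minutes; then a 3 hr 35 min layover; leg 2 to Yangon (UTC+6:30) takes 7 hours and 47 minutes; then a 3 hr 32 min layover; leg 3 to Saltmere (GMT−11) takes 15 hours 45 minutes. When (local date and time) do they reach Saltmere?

Convert departure to UTC: 20:45 − 10:00 = 10:45 UTC on Nov 3.
Add 14 hours 10 minutes leg 1 → 00:55 UTC (Nov 4).
Add 3 hours 35 minutes layover in Kestrel Bay → 04:30 UTC.
Add 7 hours 47 minutes leg 2 → 12:17 UTC.
Add 3 hours 32 minutes layover in Yangon → 15:49 UTC.
Add 15 hours and 45 minutes leg 3 → 07:34 UTC (Nov 5).
Saltmere is UTC−11:00, so local arrival = 07:34 − 11:00 = 20:34 on Nov 4.

20:34 on Nov 4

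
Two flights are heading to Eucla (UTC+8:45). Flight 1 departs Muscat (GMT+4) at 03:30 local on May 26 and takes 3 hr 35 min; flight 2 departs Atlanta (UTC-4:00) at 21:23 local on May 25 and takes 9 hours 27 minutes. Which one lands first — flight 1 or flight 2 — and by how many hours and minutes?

the first, by 7 hours 45 minutes

Flight 1 in UTC: 03:30 − 4:00 = 23:30 on May 25.
+3 hours 35 minutes → arrive 03:05 UTC on May 26.
Flight 2 in UTC: 21:23 + 4:00 = 01:23 on May 26.
+9 hours 27 minutes → arrive 10:50 UTC on May 26.
Flight 1 lands earlier by 7 hours 45 minutes.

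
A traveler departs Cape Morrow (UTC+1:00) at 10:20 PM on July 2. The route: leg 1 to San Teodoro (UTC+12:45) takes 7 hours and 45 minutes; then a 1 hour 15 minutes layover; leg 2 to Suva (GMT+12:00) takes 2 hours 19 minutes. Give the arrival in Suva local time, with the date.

Convert departure to UTC: 10:20 PM − 1:00 = 9:20 PM UTC on Jul 2.
Add 7 hours 45 minutes leg 1 → 5:05 AM UTC (Jul 3).
Add 1 hour 15 minutes layover in San Teodoro → 6:20 AM UTC.
Add 2 hours and 19 minutes leg 2 → 8:39 AM UTC.
Suva is UTC+12:00, so local arrival = 8:39 AM + 12:00 = 8:39 PM on Jul 3.

8:39 PM on July 3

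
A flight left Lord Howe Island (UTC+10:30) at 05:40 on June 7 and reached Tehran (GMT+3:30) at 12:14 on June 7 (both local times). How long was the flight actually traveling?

13 hours 34 minutes

Departure in UTC: 05:40 − 10:30 = 19:10 on Jun 6.
Arrival in UTC: 12:14 − 3:30 = 08:44 on Jun 7.
Elapsed = 08:44 − 19:10 (+1 day) = 13 hours 34 minutes.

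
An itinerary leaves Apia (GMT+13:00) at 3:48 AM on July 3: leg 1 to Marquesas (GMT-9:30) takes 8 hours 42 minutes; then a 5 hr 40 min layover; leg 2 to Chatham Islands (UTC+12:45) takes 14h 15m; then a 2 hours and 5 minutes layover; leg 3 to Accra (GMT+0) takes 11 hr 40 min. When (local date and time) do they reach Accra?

Convert departure to UTC: 3:48 AM − 13:00 = 2:48 PM UTC on Jul 2.
Add 8 hours and 42 minutes leg 1 → 11:30 PM UTC.
Add 5 hours 40 minutes layover in Marquesas → 5:10 AM UTC (Jul 3).
Add 14 hours 15 minutes leg 2 → 7:25 PM UTC.
Add 2 hours and 5 minutes layover in Chatham Islands → 9:30 PM UTC.
Add 11 hours and 40 minutes leg 3 → 9:10 AM UTC (Jul 4).
Accra is UTC+0, so local arrival is the same: 9:10 AM on Jul 4.

9:10 AM on Jul 4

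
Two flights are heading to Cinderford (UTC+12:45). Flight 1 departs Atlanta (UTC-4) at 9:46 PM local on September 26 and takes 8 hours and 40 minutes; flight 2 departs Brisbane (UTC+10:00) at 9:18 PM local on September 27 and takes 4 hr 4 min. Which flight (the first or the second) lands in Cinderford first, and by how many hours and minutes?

the first, by 4 hours 56 minutes

Flight 1 in UTC: 9:46 PM + 4:00 = 1:46 AM on Sep 27.
+8 hours 40 minutes → arrive 10:26 AM UTC on Sep 27.
Flight 2 in UTC: 9:18 PM − 10:00 = 11:18 AM on Sep 27.
+4 hours 4 minutes → arrive 3:22 PM UTC on Sep 27.
Flight 1 lands earlier by 4 hours 56 minutes.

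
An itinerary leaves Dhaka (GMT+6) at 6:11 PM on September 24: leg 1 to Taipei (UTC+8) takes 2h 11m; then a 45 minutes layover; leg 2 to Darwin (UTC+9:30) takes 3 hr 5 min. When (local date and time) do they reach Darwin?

Convert departure to UTC: 6:11 PM − 6:00 = 12:11 PM UTC on Sep 24.
Add 2 hours and 11 minutes leg 1 → 2:22 PM UTC.
Add 45 minutes layover in Taipei → 3:07 PM UTC.
Add 3 hours and 5 minutes leg 2 → 6:12 PM UTC.
Darwin is UTC+9:30, so local arrival = 6:12 PM + 9:30 = 3:42 AM on Sep 25.

3:42 AM on Sep 25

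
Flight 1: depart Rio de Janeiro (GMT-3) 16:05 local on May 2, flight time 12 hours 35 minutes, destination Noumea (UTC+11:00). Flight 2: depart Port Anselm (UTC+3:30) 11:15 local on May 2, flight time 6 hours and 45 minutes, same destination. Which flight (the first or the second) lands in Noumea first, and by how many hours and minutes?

Flight 1 in UTC: 16:05 + 3:00 = 19:05 on May 2.
+12 hours 35 minutes → arrive 07:40 UTC on May 3.
Flight 2 in UTC: 11:15 − 3:30 = 07:45 on May 2.
+6 hours 45 minutes → arrive 14:30 UTC on May 2.
Flight 2 lands earlier by 17 hours 10 minutes.

the second, by 17 hours 10 minutes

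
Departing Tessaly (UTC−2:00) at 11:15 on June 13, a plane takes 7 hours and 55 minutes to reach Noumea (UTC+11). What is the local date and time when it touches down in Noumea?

08:10 on Jun 14

Convert departure to UTC: 11:15 + 2:00 = 13:15 UTC on Jun 13.
Add 7 hours 55 minutes travel time → 21:10 UTC.
Noumea is UTC+11:00, so local arrival = 21:10 + 11:00 = 08:10 on Jun 14.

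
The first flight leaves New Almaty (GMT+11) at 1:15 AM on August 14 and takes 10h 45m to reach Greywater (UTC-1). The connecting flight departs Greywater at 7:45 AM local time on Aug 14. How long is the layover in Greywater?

Convert departure to UTC: 1:15 AM − 11:00 = 2:15 PM UTC on Aug 13.
Add 10 hours 45 minutes flight time → 1:00 AM UTC (Aug 14).
Greywater is UTC−1:00, so local arrival = 1:00 AM − 1:00 = 12:00 AM on Aug 14.
Layover = 7:45 AM − 12:00 AM = 7 hours 45 minutes.

7 hours 45 minutes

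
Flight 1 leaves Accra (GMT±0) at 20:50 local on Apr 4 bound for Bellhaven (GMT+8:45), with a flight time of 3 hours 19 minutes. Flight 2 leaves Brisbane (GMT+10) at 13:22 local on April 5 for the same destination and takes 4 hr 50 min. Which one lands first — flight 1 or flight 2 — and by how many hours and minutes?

Flight 1 departs at 20:50 UTC (Apr 4).
+3 hours 19 minutes → arrive 00:09 UTC on Apr 5.
Flight 2 in UTC: 13:22 − 10:00 = 03:22 on Apr 5.
+4 hours and 50 minutes → arrive 08:12 UTC on Apr 5.
Flight 1 lands earlier by 8 hours 3 minutes.

the first, by 8 hours 3 minutes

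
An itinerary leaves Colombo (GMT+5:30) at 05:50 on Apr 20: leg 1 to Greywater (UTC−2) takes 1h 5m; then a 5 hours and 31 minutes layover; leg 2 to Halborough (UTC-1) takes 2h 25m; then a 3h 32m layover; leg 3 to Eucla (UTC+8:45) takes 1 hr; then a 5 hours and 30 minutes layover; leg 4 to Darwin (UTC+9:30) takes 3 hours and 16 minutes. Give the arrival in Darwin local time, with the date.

Convert departure to UTC: 05:50 − 5:30 = 00:20 UTC on Apr 20.
Add 1 hour and 5 minutes leg 1 → 01:25 UTC.
Add 5 hours and 31 minutes layover in Greywater → 06:56 UTC.
Add 2 hours 25 minutes leg 2 → 09:21 UTC.
Add 3 hours and 32 minutes layover in Halborough → 12:53 UTC.
Add 1 hour leg 3 → 13:53 UTC.
Add 5 hours 30 minutes layover in Eucla → 19:23 UTC.
Add 3 hours 16 minutes leg 4 → 22:39 UTC.
Darwin is UTC+9:30, so local arrival = 22:39 + 9:30 = 08:09 on Apr 21.

08:09 on April 21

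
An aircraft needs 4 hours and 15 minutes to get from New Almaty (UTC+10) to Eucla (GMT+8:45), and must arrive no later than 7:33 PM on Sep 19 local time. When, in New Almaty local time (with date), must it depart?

Target arrival in UTC: 7:33 PM − 8:45 = 10:48 AM on Sep 19.
Subtract 4 hours 15 minutes → departure 6:33 AM UTC on Sep 19.
New Almaty is UTC+10:00: 6:33 AM + 10:00 = 4:33 PM on Sep 19.

4:33 PM on September 19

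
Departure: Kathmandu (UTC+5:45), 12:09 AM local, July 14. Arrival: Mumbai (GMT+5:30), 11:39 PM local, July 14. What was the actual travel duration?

Mumbai is 0:15 behind Kathmandu.
Clock-face elapsed time (ignoring zones) is 23 hours 30 minutes.
Actual elapsed = 23 hours 30 minutes + 0:15 = 23 hours 45 minutes.

23 hours 45 minutes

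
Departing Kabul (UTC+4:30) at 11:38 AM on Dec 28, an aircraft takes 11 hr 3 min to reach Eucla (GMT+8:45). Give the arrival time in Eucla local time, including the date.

Convert departure to UTC: 11:38 AM − 4:30 = 7:08 AM UTC on Dec 28.
Add 11 hours 3 minutes travel time → 6:11 PM UTC.
Eucla is UTC+8:45, so local arrival = 6:11 PM + 8:45 = 2:56 AM on Dec 29.

2:56 AM on December 29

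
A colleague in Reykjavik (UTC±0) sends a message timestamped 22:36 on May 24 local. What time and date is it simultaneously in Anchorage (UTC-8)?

14:36 on May 24

Reykjavik is UTC+0 so that is 22:36 UTC.
Anchorage is UTC−8:00: 22:36 − 8:00 = 14:36 on May 24.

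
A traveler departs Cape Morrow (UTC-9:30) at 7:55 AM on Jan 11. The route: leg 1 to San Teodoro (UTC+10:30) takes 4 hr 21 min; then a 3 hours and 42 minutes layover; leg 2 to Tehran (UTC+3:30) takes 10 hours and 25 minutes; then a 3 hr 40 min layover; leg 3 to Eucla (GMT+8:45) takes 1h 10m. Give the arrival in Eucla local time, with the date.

Convert departure to UTC: 7:55 AM + 9:30 = 5:25 PM UTC on Jan 11.
Add 4 hours and 21 minutes leg 1 → 9:46 PM UTC.
Add 3 hours 42 minutes layover in San Teodoro → 1:28 AM UTC (Jan 12).
Add 10 hours and 25 minutes leg 2 → 11:53 AM UTC.
Add 3 hours and 40 minutes layover in Tehran → 3:33 PM UTC.
Add 1 hour and 10 minutes leg 3 → 4:43 PM UTC.
Eucla is UTC+8:45, so local arrival = 4:43 PM + 8:45 = 1:28 AM on Jan 13.

1:28 AM on Jan 13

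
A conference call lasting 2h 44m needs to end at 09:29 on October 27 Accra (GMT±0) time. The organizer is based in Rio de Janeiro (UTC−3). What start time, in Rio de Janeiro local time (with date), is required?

Target end time is already UTC: 09:29 on Oct 27.
Subtract 2 hours and 44 minutes → start 06:45 UTC on Oct 27.
Rio de Janeiro is UTC−3:00: 06:45 − 3:00 = 03:45 on Oct 27.

03:45 on Oct 27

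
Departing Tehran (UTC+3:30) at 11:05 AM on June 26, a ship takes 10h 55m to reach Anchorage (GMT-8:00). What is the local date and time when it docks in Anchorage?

Convert departure to UTC: 11:05 AM − 3:30 = 7:35 AM UTC on Jun 26.
Add 10 hours and 55 minutes travel time → 6:30 PM UTC.
Anchorage is UTC−8:00, so local arrival = 6:30 PM − 8:00 = 10:30 AM on Jun 26.

10:30 AM on June 26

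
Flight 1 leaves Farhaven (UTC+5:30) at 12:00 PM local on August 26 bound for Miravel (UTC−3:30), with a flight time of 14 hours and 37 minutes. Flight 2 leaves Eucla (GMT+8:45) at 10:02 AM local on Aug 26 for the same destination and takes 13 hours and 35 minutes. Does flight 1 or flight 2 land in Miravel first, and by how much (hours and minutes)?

the second, by 6 hours 15 minutes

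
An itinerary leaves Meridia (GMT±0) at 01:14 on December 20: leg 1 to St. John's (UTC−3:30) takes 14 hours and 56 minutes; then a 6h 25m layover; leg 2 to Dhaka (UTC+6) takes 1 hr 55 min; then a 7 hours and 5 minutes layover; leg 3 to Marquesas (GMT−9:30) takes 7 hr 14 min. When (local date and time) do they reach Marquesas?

05:19 on Dec 21

Meridia is at UTC+0, so departure is already 01:14 UTC on Dec 20.
Add 14 hours and 56 minutes leg 1 → 16:10 UTC.
Add 6 hours 25 minutes layover in St. John's → 22:35 UTC.
Add 1 hour 55 minutes leg 2 → 00:30 UTC (Dec 21).
Add 7 hours 5 minutes layover in Dhaka → 07:35 UTC.
Add 7 hours 14 minutes leg 3 → 14:49 UTC.
Marquesas is UTC−9:30, so local arrival = 14:49 − 9:30 = 05:19 on Dec 21.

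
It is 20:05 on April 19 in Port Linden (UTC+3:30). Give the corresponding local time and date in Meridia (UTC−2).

In UTC: 20:05 − 3:30 = 16:35 on Apr 19.
Meridia is UTC−2:00: 16:35 − 2:00 = 14:35 on Apr 19.

14:35 on April 19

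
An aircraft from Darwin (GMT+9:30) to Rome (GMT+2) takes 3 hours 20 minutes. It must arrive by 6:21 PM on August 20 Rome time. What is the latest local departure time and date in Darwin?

Target arrival in UTC: 6:21 PM − 2:00 = 4:21 PM on Aug 20.
Subtract 3 hours 20 minutes → departure 1:01 PM UTC on Aug 20.
Darwin is UTC+9:30: 1:01 PM + 9:30 = 10:31 PM on Aug 20.

10:31 PM on August 20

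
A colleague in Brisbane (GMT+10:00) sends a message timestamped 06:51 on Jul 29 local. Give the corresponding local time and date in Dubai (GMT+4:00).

00:51 on July 29

In UTC: 06:51 − 10:00 = 20:51 on Jul 28.
Dubai is UTC+4:00: 20:51 + 4:00 = 00:51 on Jul 29.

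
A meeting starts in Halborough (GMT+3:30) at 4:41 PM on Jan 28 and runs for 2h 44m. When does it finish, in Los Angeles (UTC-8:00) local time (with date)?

7:55 AM on Jan 28

Convert start to UTC: 4:41 PM − 3:30 = 1:11 PM UTC on Jan 28.
Add 2 hours and 44 minutes duration → 3:55 PM UTC.
Los Angeles is UTC−8:00, so local end time = 3:55 PM − 8:00 = 7:55 AM on Jan 28.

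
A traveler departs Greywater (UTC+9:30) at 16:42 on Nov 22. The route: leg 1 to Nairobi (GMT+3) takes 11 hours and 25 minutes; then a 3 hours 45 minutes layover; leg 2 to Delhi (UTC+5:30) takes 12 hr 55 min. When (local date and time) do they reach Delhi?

Convert departure to UTC: 16:42 − 9:30 = 07:12 UTC on Nov 22.
Add 11 hours 25 minutes leg 1 → 18:37 UTC.
Add 3 hours and 45 minutes layover in Nairobi → 22:22 UTC.
Add 12 hours 55 minutes leg 2 → 11:17 UTC (Nov 23).
Delhi is UTC+5:30, so local arrival = 11:17 + 5:30 = 16:47 on Nov 23.

16:47 on November 23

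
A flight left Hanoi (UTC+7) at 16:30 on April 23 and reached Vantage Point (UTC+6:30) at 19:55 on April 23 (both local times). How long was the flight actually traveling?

3 hours 55 minutes

Departure in UTC: 16:30 − 7:00 = 09:30 on Apr 23.
Arrival in UTC: 19:55 − 6:30 = 13:25 on Apr 23.
Elapsed = 13:25 − 09:30 = 3 hours 55 minutes.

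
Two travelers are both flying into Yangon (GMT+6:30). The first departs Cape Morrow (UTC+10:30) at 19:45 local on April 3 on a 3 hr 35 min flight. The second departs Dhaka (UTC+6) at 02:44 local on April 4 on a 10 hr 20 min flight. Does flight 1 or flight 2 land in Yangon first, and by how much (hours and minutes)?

Flight 1 in UTC: 19:45 − 10:30 = 09:15 on Apr 3.
+3 hours 35 minutes → arrive 12:50 UTC on Apr 3.
Flight 2 in UTC: 02:44 − 6:00 = 20:44 on Apr 3.
+10 hours 20 minutes → arrive 07:04 UTC on Apr 4.
Flight 1 lands earlier by 18 hours 14 minutes.

the first, by 18 hours 14 minutes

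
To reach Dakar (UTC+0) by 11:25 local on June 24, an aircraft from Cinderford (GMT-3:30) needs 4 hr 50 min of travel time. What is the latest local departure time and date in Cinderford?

03:05 on June 24

Target arrival is already UTC: 11:25 on Jun 24.
Subtract 4 hours and 50 minutes → departure 06:35 UTC on Jun 24.
Cinderford is UTC−3:30: 06:35 − 3:30 = 03:05 on Jun 24.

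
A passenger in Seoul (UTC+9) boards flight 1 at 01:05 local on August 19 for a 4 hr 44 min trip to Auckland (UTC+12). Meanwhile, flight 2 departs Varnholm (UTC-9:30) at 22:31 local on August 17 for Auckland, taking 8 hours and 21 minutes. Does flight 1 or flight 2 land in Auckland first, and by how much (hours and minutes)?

the second, by 4 hours 27 minutes

Flight 1 in UTC: 01:05 − 9:00 = 16:05 on Aug 18.
+4 hours 44 minutes → arrive 20:49 UTC on Aug 18.
Flight 2 in UTC: 22:31 + 9:30 = 08:01 on Aug 18.
+8 hours 21 minutes → arrive 16:22 UTC on Aug 18.
Flight 2 lands earlier by 4 hours 27 minutes.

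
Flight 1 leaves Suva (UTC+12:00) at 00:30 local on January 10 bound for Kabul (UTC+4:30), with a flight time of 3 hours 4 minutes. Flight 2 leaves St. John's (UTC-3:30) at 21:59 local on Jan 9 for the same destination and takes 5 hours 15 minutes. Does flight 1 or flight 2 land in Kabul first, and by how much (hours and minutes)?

Flight 1 in UTC: 00:30 − 12:00 = 12:30 on Jan 9.
+3 hours and 4 minutes → arrive 15:34 UTC on Jan 9.
Flight 2 in UTC: 21:59 + 3:30 = 01:29 on Jan 10.
+5 hours and 15 minutes → arrive 06:44 UTC on Jan 10.
Flight 1 lands earlier by 15 hours 10 minutes.

the first, by 15 hours 10 minutes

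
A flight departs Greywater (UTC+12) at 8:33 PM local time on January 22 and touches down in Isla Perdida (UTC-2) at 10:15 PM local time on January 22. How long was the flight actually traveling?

Isla Perdida is 14:00 behind Greywater.
Clock-face elapsed time (ignoring zones) is 1 hour 42 minutes.
Actual elapsed = 1 hour 42 minutes + 14:00 = 15 hours 42 minutes.

15 hours 42 minutes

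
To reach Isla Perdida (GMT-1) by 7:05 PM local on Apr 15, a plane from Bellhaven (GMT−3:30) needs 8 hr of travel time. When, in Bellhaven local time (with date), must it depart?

Target arrival in UTC: 7:05 PM + 1:00 = 8:05 PM on Apr 15.
Subtract 8 hours → departure 12:05 PM UTC on Apr 15.
Bellhaven is UTC−3:30: 12:05 PM − 3:30 = 8:35 AM on Apr 15.

8:35 AM on April 15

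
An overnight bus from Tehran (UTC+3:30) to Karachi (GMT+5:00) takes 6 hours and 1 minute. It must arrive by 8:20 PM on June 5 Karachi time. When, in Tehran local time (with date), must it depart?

12:49 PM on June 5

Target arrival in UTC: 8:20 PM − 5:00 = 3:20 PM on Jun 5.
Subtract 6 hours 1 minute → departure 9:19 AM UTC on Jun 5.
Tehran is UTC+3:30: 9:19 AM + 3:30 = 12:49 PM on Jun 5.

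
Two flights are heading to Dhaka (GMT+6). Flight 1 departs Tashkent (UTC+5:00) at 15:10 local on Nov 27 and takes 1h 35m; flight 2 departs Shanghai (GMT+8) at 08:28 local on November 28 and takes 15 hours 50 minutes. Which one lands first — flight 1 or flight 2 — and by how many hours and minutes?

the first, by 28 hours 33 minutes

Flight 1 in UTC: 15:10 − 5:00 = 10:10 on Nov 27.
+1 hour 35 minutes → arrive 11:45 UTC on Nov 27.
Flight 2 in UTC: 08:28 − 8:00 = 00:28 on Nov 28.
+15 hours and 50 minutes → arrive 16:18 UTC on Nov 28.
Flight 1 lands earlier by 28 hours 33 minutes.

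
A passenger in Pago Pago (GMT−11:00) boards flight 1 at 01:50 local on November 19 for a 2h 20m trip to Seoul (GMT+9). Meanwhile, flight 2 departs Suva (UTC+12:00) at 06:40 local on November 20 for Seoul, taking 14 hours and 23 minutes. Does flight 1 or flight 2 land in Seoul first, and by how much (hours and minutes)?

Flight 1 in UTC: 01:50 + 11:00 = 12:50 on Nov 19.
+2 hours and 20 minutes → arrive 15:10 UTC on Nov 19.
Flight 2 in UTC: 06:40 − 12:00 = 18:40 on Nov 19.
+14 hours and 23 minutes → arrive 09:03 UTC on Nov 20.
Flight 1 lands earlier by 17 hours 53 minutes.

the first, by 17 hours 53 minutes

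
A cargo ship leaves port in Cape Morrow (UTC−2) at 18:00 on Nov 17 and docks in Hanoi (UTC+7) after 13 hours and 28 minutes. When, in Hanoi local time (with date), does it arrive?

16:28 on November 18

Convert departure to UTC: 18:00 + 2:00 = 20:00 UTC on Nov 17.
Add 13 hours 28 minutes travel time → 09:28 UTC (Nov 18).
Hanoi is UTC+7:00, so local arrival = 09:28 + 7:00 = 16:28 on Nov 18.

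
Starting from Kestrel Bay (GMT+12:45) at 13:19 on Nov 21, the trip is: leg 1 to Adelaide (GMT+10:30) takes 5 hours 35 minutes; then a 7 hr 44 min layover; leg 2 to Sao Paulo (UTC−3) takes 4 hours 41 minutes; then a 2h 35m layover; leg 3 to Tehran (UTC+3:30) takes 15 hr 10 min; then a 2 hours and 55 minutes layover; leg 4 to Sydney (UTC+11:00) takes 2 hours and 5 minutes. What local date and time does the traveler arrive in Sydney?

04:19 on Nov 23

Convert departure to UTC: 13:19 − 12:45 = 00:34 UTC on Nov 21.
Add 5 hours and 35 minutes leg 1 → 06:09 UTC.
Add 7 hours 44 minutes layover in Adelaide → 13:53 UTC.
Add 4 hours and 41 minutes leg 2 → 18:34 UTC.
Add 2 hours 35 minutes layover in Sao Paulo → 21:09 UTC.
Add 15 hours and 10 minutes leg 3 → 12:19 UTC (Nov 22).
Add 2 hours 55 minutes layover in Tehran → 15:14 UTC.
Add 2 hours 5 minutes leg 4 → 17:19 UTC.
Sydney is UTC+11:00, so local arrival = 17:19 + 11:00 = 04:19 on Nov 23.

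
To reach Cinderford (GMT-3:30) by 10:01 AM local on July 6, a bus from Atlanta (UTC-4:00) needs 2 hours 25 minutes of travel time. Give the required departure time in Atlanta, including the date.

Target arrival in UTC: 10:01 AM + 3:30 = 1:31 PM on Jul 6.
Subtract 2 hours and 25 minutes → departure 11:06 AM UTC on Jul 6.
Atlanta is UTC−4:00: 11:06 AM − 4:00 = 7:06 AM on Jul 6.

7:06 AM on Jul 6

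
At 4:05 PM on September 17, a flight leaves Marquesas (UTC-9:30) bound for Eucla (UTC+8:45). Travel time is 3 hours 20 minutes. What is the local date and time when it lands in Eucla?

1:40 PM on September 18

Convert departure to UTC: 4:05 PM + 9:30 = 1:35 AM UTC on Sep 18.
Add 3 hours and 20 minutes travel time → 4:55 AM UTC.
Eucla is UTC+8:45, so local arrival = 4:55 AM + 8:45 = 1:40 PM on Sep 18.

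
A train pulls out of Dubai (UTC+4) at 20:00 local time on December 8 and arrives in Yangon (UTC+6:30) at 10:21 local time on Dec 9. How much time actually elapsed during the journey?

Departure in UTC: 20:00 − 4:00 = 16:00 on Dec 8.
Arrival in UTC: 10:21 − 6:30 = 03:51 on Dec 9.
Elapsed = 03:51 − 16:00 (+1 day) = 11 hours 51 minutes.

11 hours 51 minutes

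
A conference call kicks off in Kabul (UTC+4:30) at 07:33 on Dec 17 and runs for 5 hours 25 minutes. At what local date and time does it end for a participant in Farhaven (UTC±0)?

08:28 on December 17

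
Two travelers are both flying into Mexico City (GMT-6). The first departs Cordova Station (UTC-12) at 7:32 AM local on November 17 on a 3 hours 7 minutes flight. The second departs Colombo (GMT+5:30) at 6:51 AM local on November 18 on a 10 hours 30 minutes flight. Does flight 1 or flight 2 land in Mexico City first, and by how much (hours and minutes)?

Flight 1 in UTC: 7:32 AM + 12:00 = 7:32 PM on Nov 17.
+3 hours 7 minutes → arrive 10:39 PM UTC on Nov 17.
Flight 2 in UTC: 6:51 AM − 5:30 = 1:21 AM on Nov 18.
+10 hours 30 minutes → arrive 11:51 AM UTC on Nov 18.
Flight 1 lands earlier by 13 hours 12 minutes.

the first, by 13 hours 12 minutes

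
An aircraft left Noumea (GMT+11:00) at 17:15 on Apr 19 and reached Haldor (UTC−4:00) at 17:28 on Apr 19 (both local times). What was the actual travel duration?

15 hours 13 minutes

Departure in UTC: 17:15 − 11:00 = 06:15 on Apr 19.
Arrival in UTC: 17:28 + 4:00 = 21:28 on Apr 19.
Elapsed = 21:28 − 06:15 = 15 hours 13 minutes.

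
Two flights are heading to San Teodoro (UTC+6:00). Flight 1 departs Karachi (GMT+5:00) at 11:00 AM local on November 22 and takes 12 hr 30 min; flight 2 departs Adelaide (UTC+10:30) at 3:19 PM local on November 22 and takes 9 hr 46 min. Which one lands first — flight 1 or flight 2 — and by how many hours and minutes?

the second, by 3 hours 55 minutes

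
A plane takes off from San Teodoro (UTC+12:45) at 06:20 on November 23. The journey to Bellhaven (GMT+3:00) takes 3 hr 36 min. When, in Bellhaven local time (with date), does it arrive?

00:11 on Nov 23

Bellhaven is 9:45 behind San Teodoro.
After 3 hours 36 minutes it is 09:56 in San Teodoro.
Shift by the zone difference: 09:56 − 9:45 = 00:11 on Nov 23 in Bellhaven.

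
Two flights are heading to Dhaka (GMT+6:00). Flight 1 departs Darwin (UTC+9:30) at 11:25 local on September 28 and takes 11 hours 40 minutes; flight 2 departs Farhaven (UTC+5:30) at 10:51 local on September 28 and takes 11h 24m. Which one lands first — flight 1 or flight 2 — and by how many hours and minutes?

the first, by 3 hours 10 minutes

Flight 1 in UTC: 11:25 − 9:30 = 01:55 on Sep 28.
+11 hours 40 minutes → arrive 13:35 UTC on Sep 28.
Flight 2 in UTC: 10:51 − 5:30 = 05:21 on Sep 28.
+11 hours 24 minutes → arrive 16:45 UTC on Sep 28.
Flight 1 lands earlier by 3 hours 10 minutes.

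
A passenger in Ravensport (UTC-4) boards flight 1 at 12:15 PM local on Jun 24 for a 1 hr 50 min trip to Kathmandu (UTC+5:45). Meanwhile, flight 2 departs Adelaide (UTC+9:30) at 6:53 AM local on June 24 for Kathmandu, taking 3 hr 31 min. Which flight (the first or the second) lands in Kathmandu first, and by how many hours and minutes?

Flight 1 in UTC: 12:15 PM + 4:00 = 4:15 PM on Jun 24.
+1 hour and 50 minutes → arrive 6:05 PM UTC on Jun 24.
Flight 2 in UTC: 6:53 AM − 9:30 = 9:23 PM on Jun 23.
+3 hours and 31 minutes → arrive 12:54 AM UTC on Jun 24.
Flight 2 lands earlier by 17 hours 11 minutes.

the second, by 17 hours 11 minutes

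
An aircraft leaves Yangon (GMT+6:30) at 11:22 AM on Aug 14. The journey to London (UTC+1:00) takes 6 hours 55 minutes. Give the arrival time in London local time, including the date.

Convert departure to UTC: 11:22 AM − 6:30 = 4:52 AM UTC on Aug 14.
Add 6 hours 55 minutes travel time → 11:47 AM UTC.
London is UTC+1:00, so local arrival = 11:47 AM + 1:00 = 12:47 PM on Aug 14.

12:47 PM on August 14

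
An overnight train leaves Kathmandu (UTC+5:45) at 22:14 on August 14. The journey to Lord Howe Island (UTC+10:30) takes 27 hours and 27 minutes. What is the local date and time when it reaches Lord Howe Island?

06:26 on Aug 16

Lord Howe Island is 4:45 ahead of Kathmandu.
After 27 hours and 27 minutes it is 01:41 (Aug 16) in Kathmandu.
Shift by the zone difference: 01:41 + 4:45 = 06:26 on Aug 16 in Lord Howe Island.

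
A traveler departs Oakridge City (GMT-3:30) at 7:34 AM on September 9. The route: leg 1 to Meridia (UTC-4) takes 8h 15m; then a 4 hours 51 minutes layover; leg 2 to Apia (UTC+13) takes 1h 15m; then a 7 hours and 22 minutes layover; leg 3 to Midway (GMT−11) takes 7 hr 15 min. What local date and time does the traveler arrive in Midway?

Convert departure to UTC: 7:34 AM + 3:30 = 11:04 AM UTC on Sep 9.
Add 8 hours 15 minutes leg 1 → 7:19 PM UTC.
Add 4 hours 51 minutes layover in Meridia → 12:10 AM UTC (Sep 10).
Add 1 hour and 15 minutes leg 2 → 1:25 AM UTC.
Add 7 hours 22 minutes layover in Apia → 8:47 AM UTC.
Add 7 hours 15 minutes leg 3 → 4:02 PM UTC.
Midway is UTC−11:00, so local arrival = 4:02 PM − 11:00 = 5:02 AM on Sep 10.

5:02 AM on September 10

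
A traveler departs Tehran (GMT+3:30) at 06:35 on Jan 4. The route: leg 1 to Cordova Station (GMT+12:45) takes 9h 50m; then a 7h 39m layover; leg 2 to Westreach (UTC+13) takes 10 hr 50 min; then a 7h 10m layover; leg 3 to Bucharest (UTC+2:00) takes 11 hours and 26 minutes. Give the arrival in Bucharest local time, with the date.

04:00 on January 6

Convert departure to UTC: 06:35 − 3:30 = 03:05 UTC on Jan 4.
Add 9 hours 50 minutes leg 1 → 12:55 UTC.
Add 7 hours 39 minutes layover in Cordova Station → 20:34 UTC.
Add 10 hours and 50 minutes leg 2 → 07:24 UTC (Jan 5).
Add 7 hours 10 minutes layover in Westreach → 14:34 UTC.
Add 11 hours 26 minutes leg 3 → 02:00 UTC (Jan 6).
Bucharest is UTC+2:00, so local arrival = 02:00 + 2:00 = 04:00 on Jan 6.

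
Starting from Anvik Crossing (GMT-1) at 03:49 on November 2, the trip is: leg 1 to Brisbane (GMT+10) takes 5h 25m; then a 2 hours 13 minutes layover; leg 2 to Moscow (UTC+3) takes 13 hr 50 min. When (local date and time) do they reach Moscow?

05:17 on Nov 3

Convert departure to UTC: 03:49 + 1:00 = 04:49 UTC on Nov 2.
Add 5 hours 25 minutes leg 1 → 10:14 UTC.
Add 2 hours and 13 minutes layover in Brisbane → 12:27 UTC.
Add 13 hours 50 minutes leg 2 → 02:17 UTC (Nov 3).
Moscow is UTC+3:00, so local arrival = 02:17 + 3:00 = 05:17 on Nov 3.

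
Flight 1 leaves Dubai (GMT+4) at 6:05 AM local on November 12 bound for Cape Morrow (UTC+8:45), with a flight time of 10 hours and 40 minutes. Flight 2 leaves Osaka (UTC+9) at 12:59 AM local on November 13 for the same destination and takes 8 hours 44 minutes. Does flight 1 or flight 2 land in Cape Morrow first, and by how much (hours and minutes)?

Flight 1 in UTC: 6:05 AM − 4:00 = 2:05 AM on Nov 12.
+10 hours and 40 minutes → arrive 12:45 PM UTC on Nov 12.
Flight 2 in UTC: 12:59 AM − 9:00 = 3:59 PM on Nov 12.
+8 hours 44 minutes → arrive 12:43 AM UTC on Nov 13.
Flight 1 lands earlier by 11 hours 58 minutes.

the first, by 11 hours 58 minutes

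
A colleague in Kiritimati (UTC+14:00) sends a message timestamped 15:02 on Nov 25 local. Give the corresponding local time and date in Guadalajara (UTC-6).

Guadalajara is 20:00 behind Kiritimati.
Shift by the zone difference: 15:02 − 20:00 = 19:02 on Nov 24 in Guadalajara.

19:02 on November 24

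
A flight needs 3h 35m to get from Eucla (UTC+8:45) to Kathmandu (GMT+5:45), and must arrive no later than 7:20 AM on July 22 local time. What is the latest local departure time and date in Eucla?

Target arrival in UTC: 7:20 AM − 5:45 = 1:35 AM on Jul 22.
Subtract 3 hours 35 minutes → departure 10:00 PM UTC on Jul 21.
Eucla is UTC+8:45: 10:00 PM + 8:45 = 6:45 AM on Jul 22.

6:45 AM on July 22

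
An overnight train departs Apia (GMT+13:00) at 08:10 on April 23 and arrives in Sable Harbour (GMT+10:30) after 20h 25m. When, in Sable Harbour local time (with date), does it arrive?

02:05 on April 24

Convert departure to UTC: 08:10 − 13:00 = 19:10 UTC on Apr 22.
Add 20 hours 25 minutes travel time → 15:35 UTC (Apr 23).
Sable Harbour is UTC+10:30, so local arrival = 15:35 + 10:30 = 02:05 on Apr 24.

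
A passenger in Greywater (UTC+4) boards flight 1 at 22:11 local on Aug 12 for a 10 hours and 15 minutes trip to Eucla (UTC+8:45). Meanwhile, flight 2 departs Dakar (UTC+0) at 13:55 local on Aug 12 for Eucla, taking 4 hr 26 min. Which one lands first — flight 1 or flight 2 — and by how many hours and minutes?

Flight 1 in UTC: 22:11 − 4:00 = 18:11 on Aug 12.
+10 hours and 15 minutes → arrive 04:26 UTC on Aug 13.
Flight 2 departs at 13:55 UTC (Aug 12).
+4 hours and 26 minutes → arrive 18:21 UTC on Aug 12.
Flight 2 lands earlier by 10 hours 5 minutes.

the second, by 10 hours 5 minutes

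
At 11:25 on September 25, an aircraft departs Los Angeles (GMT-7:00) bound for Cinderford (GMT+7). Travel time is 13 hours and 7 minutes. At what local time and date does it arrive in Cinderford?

14:32 on September 26

Convert departure to UTC: 11:25 + 7:00 = 18:25 UTC on Sep 25.
Add 13 hours 7 minutes travel time → 07:32 UTC (Sep 26).
Cinderford is UTC+7:00, so local arrival = 07:32 + 7:00 = 14:32 on Sep 26.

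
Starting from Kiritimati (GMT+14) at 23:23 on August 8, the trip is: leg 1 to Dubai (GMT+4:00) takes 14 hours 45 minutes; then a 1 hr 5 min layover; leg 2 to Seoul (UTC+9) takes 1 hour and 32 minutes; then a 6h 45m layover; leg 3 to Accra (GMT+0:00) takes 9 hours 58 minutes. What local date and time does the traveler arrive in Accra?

Convert departure to UTC: 23:23 − 14:00 = 09:23 UTC on Aug 8.
Add 14 hours and 45 minutes leg 1 → 00:08 UTC (Aug 9).
Add 1 hour and 5 minutes layover in Dubai → 01:13 UTC.
Add 1 hour 32 minutes leg 2 → 02:45 UTC.
Add 6 hours 45 minutes layover in Seoul → 09:30 UTC.
Add 9 hours 58 minutes leg 3 → 19:28 UTC.
Accra is UTC+0, so local arrival is the same: 19:28 on Aug 9.

19:28 on August 9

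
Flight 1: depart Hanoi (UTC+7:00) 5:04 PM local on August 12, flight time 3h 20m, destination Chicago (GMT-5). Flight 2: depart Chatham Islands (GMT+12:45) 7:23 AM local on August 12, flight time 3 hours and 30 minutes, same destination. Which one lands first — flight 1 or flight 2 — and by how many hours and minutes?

the second, by 15 hours 16 minutes

Flight 1 in UTC: 5:04 PM − 7:00 = 10:04 AM on Aug 12.
+3 hours and 20 minutes → arrive 1:24 PM UTC on Aug 12.
Flight 2 in UTC: 7:23 AM − 12:45 = 6:38 PM on Aug 11.
+3 hours and 30 minutes → arrive 10:08 PM UTC on Aug 11.
Flight 2 lands earlier by 15 hours 16 minutes.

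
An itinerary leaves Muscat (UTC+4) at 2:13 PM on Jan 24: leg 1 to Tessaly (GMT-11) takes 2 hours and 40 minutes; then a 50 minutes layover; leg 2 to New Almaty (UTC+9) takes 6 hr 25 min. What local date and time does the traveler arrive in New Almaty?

5:08 AM on January 25

Convert departure to UTC: 2:13 PM − 4:00 = 10:13 AM UTC on Jan 24.
Add 2 hours 40 minutes leg 1 → 12:53 PM UTC.
Add 50 minutes layover in Tessaly → 1:43 PM UTC.
Add 6 hours 25 minutes leg 2 → 8:08 PM UTC.
New Almaty is UTC+9:00, so local arrival = 8:08 PM + 9:00 = 5:08 AM on Jan 25.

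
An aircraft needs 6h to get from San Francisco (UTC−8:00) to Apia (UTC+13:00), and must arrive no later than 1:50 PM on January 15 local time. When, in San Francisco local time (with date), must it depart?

10:50 AM on January 14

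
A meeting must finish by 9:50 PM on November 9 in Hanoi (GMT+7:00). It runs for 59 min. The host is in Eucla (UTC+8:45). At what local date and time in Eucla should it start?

Target end time in UTC: 9:50 PM − 7:00 = 2:50 PM on Nov 9.
Subtract 59 minutes → start 1:51 PM UTC on Nov 9.
Eucla is UTC+8:45: 1:51 PM + 8:45 = 10:36 PM on Nov 9.

10:36 PM on Nov 9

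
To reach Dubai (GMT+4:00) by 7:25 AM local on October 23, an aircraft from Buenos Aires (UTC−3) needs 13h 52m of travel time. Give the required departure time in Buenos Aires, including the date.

Target arrival in UTC: 7:25 AM − 4:00 = 3:25 AM on Oct 23.
Subtract 13 hours 52 minutes → departure 1:33 PM UTC on Oct 22.
Buenos Aires is UTC−3:00: 1:33 PM − 3:00 = 10:33 AM on Oct 22.

10:33 AM on October 22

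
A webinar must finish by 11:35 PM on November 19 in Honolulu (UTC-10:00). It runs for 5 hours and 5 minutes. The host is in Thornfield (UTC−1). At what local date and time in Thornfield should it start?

Target end time in UTC: 11:35 PM + 10:00 = 9:35 AM on Nov 20.
Subtract 5 hours and 5 minutes → start 4:30 AM UTC on Nov 20.
Thornfield is UTC−1:00: 4:30 AM − 1:00 = 3:30 AM on Nov 20.

3:30 AM on November 20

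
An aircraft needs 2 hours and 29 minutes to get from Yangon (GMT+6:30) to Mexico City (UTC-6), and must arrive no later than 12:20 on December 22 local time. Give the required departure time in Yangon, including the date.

22:21 on December 22

Target arrival in UTC: 12:20 + 6:00 = 18:20 on Dec 22.
Subtract 2 hours 29 minutes → departure 15:51 UTC on Dec 22.
Yangon is UTC+6:30: 15:51 + 6:30 = 22:21 on Dec 22.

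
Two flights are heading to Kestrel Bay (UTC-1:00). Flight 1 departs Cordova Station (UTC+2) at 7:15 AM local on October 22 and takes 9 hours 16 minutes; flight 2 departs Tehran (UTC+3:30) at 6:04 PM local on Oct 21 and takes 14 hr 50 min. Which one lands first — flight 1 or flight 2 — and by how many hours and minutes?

Flight 1 in UTC: 7:15 AM − 2:00 = 5:15 AM on Oct 22.
+9 hours and 16 minutes → arrive 2:31 PM UTC on Oct 22.
Flight 2 in UTC: 6:04 PM − 3:30 = 2:34 PM on Oct 21.
+14 hours and 50 minutes → arrive 5:24 AM UTC on Oct 22.
Flight 2 lands earlier by 9 hours 7 minutes.

the second, by 9 hours 7 minutes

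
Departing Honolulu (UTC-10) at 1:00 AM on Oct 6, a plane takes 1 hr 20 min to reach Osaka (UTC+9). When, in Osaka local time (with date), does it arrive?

Convert departure to UTC: 1:00 AM + 10:00 = 11:00 AM UTC on Oct 6.
Add 1 hour 20 minutes travel time → 12:20 PM UTC.
Osaka is UTC+9:00, so local arrival = 12:20 PM + 9:00 = 9:20 PM on Oct 6.

9:20 PM on Oct 6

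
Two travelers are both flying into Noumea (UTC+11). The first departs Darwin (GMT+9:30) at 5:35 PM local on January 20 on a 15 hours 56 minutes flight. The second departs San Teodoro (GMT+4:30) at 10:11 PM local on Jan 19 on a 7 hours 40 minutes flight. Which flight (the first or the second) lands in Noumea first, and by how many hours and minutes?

Flight 1 in UTC: 5:35 PM − 9:30 = 8:05 AM on Jan 20.
+15 hours and 56 minutes → arrive 12:01 AM UTC on Jan 21.
Flight 2 in UTC: 10:11 PM − 4:30 = 5:41 PM on Jan 19.
+7 hours and 40 minutes → arrive 1:21 AM UTC on Jan 20.
Flight 2 lands earlier by 22 hours 40 minutes.

the second, by 22 hours 40 minutes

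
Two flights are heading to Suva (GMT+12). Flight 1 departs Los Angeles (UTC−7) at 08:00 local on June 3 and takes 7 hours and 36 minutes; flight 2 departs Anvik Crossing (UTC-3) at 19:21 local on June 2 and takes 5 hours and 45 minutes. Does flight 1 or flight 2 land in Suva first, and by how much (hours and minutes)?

the second, by 18 hours 30 minutes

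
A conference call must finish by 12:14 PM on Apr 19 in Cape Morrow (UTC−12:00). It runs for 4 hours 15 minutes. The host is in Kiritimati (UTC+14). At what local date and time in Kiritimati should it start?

9:59 AM on April 20

Target end time in UTC: 12:14 PM + 12:00 = 12:14 AM on Apr 20.
Subtract 4 hours and 15 minutes → start 7:59 PM UTC on Apr 19.
Kiritimati is UTC+14:00: 7:59 PM + 14:00 = 9:59 AM on Apr 20.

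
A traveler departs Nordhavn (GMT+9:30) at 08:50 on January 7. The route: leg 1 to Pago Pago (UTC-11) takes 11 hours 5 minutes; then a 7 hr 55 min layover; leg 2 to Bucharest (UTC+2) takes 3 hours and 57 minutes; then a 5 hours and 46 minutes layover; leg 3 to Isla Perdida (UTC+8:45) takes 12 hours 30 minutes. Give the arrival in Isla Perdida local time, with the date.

Convert departure to UTC: 08:50 − 9:30 = 23:20 UTC on Jan 6.
Add 11 hours and 5 minutes leg 1 → 10:25 UTC (Jan 7).
Add 7 hours 55 minutes layover in Pago Pago → 18:20 UTC.
Add 3 hours 57 minutes leg 2 → 22:17 UTC.
Add 5 hours and 46 minutes layover in Bucharest → 04:03 UTC (Jan 8).
Add 12 hours and 30 minutes leg 3 → 16:33 UTC.
Isla Perdida is UTC+8:45, so local arrival = 16:33 + 8:45 = 01:18 on Jan 9.

01:18 on Jan 9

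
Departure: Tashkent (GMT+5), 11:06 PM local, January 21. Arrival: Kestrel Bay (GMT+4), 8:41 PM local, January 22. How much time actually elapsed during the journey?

22 hours 35 minutes

Kestrel Bay is 1:00 behind Tashkent.
Clock-face elapsed time (ignoring zones) is 21 hours 35 minutes.
Actual elapsed = 21 hours 35 minutes + 1:00 = 22 hours 35 minutes.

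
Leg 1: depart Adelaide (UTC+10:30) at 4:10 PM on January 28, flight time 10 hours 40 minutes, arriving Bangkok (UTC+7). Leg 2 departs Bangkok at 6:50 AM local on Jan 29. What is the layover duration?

7 hours 30 minutes

Convert departure to UTC: 4:10 PM − 10:30 = 5:40 AM UTC on Jan 28.
Add 10 hours 40 minutes flight time → 4:20 PM UTC.
Bangkok is UTC+7:00, so local arrival = 4:20 PM + 7:00 = 11:20 PM on Jan 28.
Layover = 6:50 AM − 11:20 PM (+1 day) = 7 hours 30 minutes.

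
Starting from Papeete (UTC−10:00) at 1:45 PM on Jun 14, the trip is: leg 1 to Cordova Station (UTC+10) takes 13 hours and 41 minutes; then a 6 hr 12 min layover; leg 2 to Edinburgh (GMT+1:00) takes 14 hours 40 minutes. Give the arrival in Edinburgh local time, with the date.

11:18 AM on June 16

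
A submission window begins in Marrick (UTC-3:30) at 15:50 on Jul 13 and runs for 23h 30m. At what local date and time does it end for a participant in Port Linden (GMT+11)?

Convert start to UTC: 15:50 + 3:30 = 19:20 UTC on Jul 13.
Add 23 hours 30 minutes duration → 18:50 UTC (Jul 14).
Port Linden is UTC+11:00, so local end time = 18:50 + 11:00 = 05:50 on Jul 15.

05:50 on Jul 15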